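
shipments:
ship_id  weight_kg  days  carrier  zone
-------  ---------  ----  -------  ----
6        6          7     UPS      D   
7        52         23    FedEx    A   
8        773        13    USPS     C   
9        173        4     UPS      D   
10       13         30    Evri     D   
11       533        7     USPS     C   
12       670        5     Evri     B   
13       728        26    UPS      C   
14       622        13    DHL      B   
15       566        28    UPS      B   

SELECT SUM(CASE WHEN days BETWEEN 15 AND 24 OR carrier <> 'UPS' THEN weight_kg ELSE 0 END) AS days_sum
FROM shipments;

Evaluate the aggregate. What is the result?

2663

ship_id=6: ✗
ship_id=7: ✓ → 52
ship_id=8: ✓ → 773
ship_id=9: ✗
ship_id=10: ✓ → 13
ship_id=11: ✓ → 533
ship_id=12: ✓ → 670
ship_id=13: ✗
ship_id=14: ✓ → 622
ship_id=15: ✗
days_sum = 52 + 773 + 13 + 533 + 670 + 622 = 2663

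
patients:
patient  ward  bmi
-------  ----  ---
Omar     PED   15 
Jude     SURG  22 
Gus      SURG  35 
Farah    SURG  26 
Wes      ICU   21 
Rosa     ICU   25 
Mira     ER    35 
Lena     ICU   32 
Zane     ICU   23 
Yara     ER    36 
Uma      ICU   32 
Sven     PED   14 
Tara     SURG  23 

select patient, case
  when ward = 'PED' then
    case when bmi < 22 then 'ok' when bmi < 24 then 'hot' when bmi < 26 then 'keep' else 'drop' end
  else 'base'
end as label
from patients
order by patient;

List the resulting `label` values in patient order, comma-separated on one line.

patient=Farah: ward='SURG' → outer ELSE → base
patient=Gus: ward='SURG' → outer ELSE → base
patient=Jude: ward='SURG' → outer ELSE → base
patient=Lena: ward='ICU' → outer ELSE → base
patient=Mira: ward='ER' → outer ELSE → base
patient=Omar: ward='PED' → inner[bmi < 22] → ok
patient=Rosa: ward='ICU' → outer ELSE → base
patient=Sven: ward='PED' → inner[bmi < 22] → ok
patient=Tara: ward='SURG' → outer ELSE → base
patient=Uma: ward='ICU' → outer ELSE → base
patient=Wes: ward='ICU' → outer ELSE → base
patient=Yara: ward='ER' → outer ELSE → base
patient=Zane: ward='ICU' → outer ELSE → base

base, base, base, base, base, ok, base, ok, base, base, base, base, base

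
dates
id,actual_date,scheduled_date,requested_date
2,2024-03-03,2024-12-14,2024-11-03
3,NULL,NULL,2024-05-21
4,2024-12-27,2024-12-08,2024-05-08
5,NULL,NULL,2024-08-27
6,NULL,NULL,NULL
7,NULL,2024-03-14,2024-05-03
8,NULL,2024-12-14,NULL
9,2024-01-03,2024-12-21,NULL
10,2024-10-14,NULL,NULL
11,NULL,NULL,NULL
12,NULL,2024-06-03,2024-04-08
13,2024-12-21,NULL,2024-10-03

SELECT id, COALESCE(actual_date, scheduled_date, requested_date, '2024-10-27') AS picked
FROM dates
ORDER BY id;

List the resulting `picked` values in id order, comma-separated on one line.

id=2: actual_date=2024-03-03 → 2024-03-03
id=3: actual_date=NULL, scheduled_date=NULL, requested_date=2024-05-21 → 2024-05-21
id=4: actual_date=2024-12-27 → 2024-12-27
id=5: actual_date=NULL, scheduled_date=NULL, requested_date=2024-08-27 → 2024-08-27
id=6: actual_date=NULL, scheduled_date=NULL, requested_date=NULL, → literal 2024-10-27 → 2024-10-27
id=7: actual_date=NULL, scheduled_date=2024-03-14 → 2024-03-14
id=8: actual_date=NULL, scheduled_date=2024-12-14 → 2024-12-14
id=9: actual_date=2024-01-03 → 2024-01-03
id=10: actual_date=2024-10-14 → 2024-10-14
id=11: actual_date=NULL, scheduled_date=NULL, requested_date=NULL, → literal 2024-10-27 → 2024-10-27
id=12: actual_date=NULL, scheduled_date=2024-06-03 → 2024-06-03
id=13: actual_date=2024-12-21 → 2024-12-21

2024-03-03, 2024-05-21, 2024-12-27, 2024-08-27, 2024-10-27, 2024-03-14, 2024-12-14, 2024-01-03, 2024-10-14, 2024-10-27, 2024-06-03, 2024-12-21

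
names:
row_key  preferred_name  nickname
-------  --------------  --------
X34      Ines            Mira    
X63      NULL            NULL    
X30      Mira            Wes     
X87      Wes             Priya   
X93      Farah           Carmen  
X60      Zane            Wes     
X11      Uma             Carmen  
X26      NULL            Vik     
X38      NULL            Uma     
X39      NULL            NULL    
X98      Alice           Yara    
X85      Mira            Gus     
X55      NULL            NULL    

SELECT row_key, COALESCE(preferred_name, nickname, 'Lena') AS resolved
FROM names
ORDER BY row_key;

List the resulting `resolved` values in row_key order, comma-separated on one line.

Uma, Vik, Mira, Ines, Uma, Lena, Lena, Zane, Lena, Mira, Wes, Farah, Alice

row_key=X11: preferred_name=Uma → Uma
row_key=X26: preferred_name=NULL, nickname=Vik → Vik
row_key=X30: preferred_name=Mira → Mira
row_key=X34: preferred_name=Ines → Ines
row_key=X38: preferred_name=NULL, nickname=Uma → Uma
row_key=X39: preferred_name=NULL, nickname=NULL, → literal Lena → Lena
row_key=X55: preferred_name=NULL, nickname=NULL, → literal Lena → Lena
row_key=X60: preferred_name=Zane → Zane
row_key=X63: preferred_name=NULL, nickname=NULL, → literal Lena → Lena
row_key=X85: preferred_name=Mira → Mira
row_key=X87: preferred_name=Wes → Wes
row_key=X93: preferred_name=Farah → Farah
row_key=X98: preferred_name=Alice → Alice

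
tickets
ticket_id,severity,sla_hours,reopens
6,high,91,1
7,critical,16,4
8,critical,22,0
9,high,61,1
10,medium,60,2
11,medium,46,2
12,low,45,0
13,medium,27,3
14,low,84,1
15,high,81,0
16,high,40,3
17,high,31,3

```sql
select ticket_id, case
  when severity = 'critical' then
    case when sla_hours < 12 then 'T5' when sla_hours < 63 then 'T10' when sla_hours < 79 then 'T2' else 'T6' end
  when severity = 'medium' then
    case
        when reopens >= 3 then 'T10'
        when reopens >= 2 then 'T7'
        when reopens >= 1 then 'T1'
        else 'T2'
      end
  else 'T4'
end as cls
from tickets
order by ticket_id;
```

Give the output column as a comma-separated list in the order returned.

T4, T10, T10, T4, T7, T7, T4, T10, T4, T4, T4, T4

ticket_id=6: severity='high' → outer ELSE → T4
ticket_id=7: severity='critical' → inner[sla_hours < 63] → T10
ticket_id=8: severity='critical' → inner[sla_hours < 63] → T10
ticket_id=9: severity='high' → outer ELSE → T4
ticket_id=10: severity='medium' → inner[reopens >= 2] → T7
ticket_id=11: severity='medium' → inner[reopens >= 2] → T7
ticket_id=12: severity='low' → outer ELSE → T4
ticket_id=13: severity='medium' → inner[reopens >= 3] → T10
ticket_id=14: severity='low' → outer ELSE → T4
ticket_id=15: severity='high' → outer ELSE → T4
ticket_id=16: severity='high' → outer ELSE → T4
ticket_id=17: severity='high' → outer ELSE → T4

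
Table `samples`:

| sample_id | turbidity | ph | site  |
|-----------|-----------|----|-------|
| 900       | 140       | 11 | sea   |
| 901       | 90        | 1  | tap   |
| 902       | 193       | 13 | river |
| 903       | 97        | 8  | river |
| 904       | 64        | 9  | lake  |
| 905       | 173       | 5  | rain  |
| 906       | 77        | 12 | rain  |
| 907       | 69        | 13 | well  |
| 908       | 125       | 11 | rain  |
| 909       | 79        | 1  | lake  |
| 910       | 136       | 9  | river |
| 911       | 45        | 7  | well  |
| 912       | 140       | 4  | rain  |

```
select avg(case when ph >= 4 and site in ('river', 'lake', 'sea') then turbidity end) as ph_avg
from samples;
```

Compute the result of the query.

sample_id=900: ✓ → 140
sample_id=901: ✗
sample_id=902: ✓ → 193
sample_id=903: ✓ → 97
sample_id=904: ✓ → 64
sample_id=905: ✗
sample_id=906: ✗
sample_id=907: ✗
sample_id=908: ✗
sample_id=909: ✗
sample_id=910: ✓ → 136
sample_id=911: ✗
sample_id=912: ✗
ph_avg = (140 + 193 + 97 + 64 + 136) / 5 = 126

126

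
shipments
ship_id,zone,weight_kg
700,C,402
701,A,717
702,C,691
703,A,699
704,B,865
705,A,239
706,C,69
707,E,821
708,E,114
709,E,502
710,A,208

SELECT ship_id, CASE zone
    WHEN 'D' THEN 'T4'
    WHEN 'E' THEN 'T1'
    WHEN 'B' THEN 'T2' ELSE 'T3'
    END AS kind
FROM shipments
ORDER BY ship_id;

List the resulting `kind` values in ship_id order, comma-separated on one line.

T3, T3, T3, T3, T2, T3, T3, T1, T1, T1, T3

ship_id=700: ELSE → T3
ship_id=701: ELSE → T3
ship_id=702: ELSE → T3
ship_id=703: ELSE → T3
ship_id=704: zone='B' → T2
ship_id=705: ELSE → T3
ship_id=706: ELSE → T3
ship_id=707: zone='E' → T1
ship_id=708: zone='E' → T1
ship_id=709: zone='E' → T1
ship_id=710: ELSE → T3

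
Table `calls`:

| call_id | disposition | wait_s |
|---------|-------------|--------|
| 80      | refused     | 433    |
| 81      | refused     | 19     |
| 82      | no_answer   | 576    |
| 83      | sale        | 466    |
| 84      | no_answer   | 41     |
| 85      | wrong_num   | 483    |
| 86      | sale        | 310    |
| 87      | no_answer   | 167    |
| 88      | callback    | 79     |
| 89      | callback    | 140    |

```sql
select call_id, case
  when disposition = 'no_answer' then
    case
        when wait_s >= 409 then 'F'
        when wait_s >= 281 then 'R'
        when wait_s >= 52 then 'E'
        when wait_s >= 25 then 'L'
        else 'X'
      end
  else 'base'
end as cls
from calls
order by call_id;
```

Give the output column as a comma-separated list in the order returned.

call_id=80: disposition='refused' → outer ELSE → base
call_id=81: disposition='refused' → outer ELSE → base
call_id=82: disposition='no_answer' → inner[wait_s >= 409] → F
call_id=83: disposition='sale' → outer ELSE → base
call_id=84: disposition='no_answer' → inner[wait_s >= 25] → L
call_id=85: disposition='wrong_num' → outer ELSE → base
call_id=86: disposition='sale' → outer ELSE → base
call_id=87: disposition='no_answer' → inner[wait_s >= 52] → E
call_id=88: disposition='callback' → outer ELSE → base
call_id=89: disposition='callback' → outer ELSE → base

base, base, F, base, L, base, base, E, base, base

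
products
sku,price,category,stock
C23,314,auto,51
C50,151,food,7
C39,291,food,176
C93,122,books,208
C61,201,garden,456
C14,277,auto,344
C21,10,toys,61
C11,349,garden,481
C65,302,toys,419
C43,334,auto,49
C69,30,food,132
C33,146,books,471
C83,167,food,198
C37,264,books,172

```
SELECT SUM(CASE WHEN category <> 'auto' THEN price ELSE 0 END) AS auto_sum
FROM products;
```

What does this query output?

2033

sku=C23: ✗
sku=C50: ✓ → 151
sku=C39: ✓ → 291
sku=C93: ✓ → 122
sku=C61: ✓ → 201
sku=C14: ✗
sku=C21: ✓ → 10
sku=C11: ✓ → 349
sku=C65: ✓ → 302
sku=C43: ✗
sku=C69: ✓ → 30
sku=C33: ✓ → 146
sku=C83: ✓ → 167
sku=C37: ✓ → 264
auto_sum = 151 + 291 + 122 + 201 + 10 + 349 + 302 + 30 + 146 + 167 + 264 = 2033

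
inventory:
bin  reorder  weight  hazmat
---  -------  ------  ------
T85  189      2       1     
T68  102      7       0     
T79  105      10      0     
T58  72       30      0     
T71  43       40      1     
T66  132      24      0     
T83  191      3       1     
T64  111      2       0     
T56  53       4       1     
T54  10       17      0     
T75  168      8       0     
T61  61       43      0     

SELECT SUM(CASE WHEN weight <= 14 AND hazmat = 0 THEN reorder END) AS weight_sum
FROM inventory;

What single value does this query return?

486

bin=T85: ✗
bin=T68: ✓ → 102
bin=T79: ✓ → 105
bin=T58: ✗
bin=T71: ✗
bin=T66: ✗
bin=T83: ✗
bin=T64: ✓ → 111
bin=T56: ✗
bin=T54: ✗
bin=T75: ✓ → 168
bin=T61: ✗
weight_sum = 102 + 105 + 111 + 168 = 486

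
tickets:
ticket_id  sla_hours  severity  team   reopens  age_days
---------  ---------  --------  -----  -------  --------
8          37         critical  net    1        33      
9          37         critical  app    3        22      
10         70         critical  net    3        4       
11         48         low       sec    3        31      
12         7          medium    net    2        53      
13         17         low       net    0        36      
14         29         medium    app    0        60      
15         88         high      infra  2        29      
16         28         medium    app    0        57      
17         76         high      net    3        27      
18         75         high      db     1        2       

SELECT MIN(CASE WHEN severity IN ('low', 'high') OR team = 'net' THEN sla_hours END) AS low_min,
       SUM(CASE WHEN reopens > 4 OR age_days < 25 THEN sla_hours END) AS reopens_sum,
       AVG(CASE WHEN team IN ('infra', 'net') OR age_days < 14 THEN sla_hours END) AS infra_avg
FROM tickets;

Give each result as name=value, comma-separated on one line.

low_min=7, reopens_sum=182, infra_avg=52.8571428571

[low_min: severity IN ('low', 'high') OR team = 'net']
ticket_id=8: ✓ → 37
ticket_id=9: ✗
ticket_id=10: ✓ → 70
ticket_id=11: ✓ → 48
ticket_id=12: ✓ → 7
ticket_id=13: ✓ → 17
ticket_id=14: ✗
ticket_id=15: ✓ → 88
ticket_id=16: ✗
ticket_id=17: ✓ → 76
ticket_id=18: ✓ → 75
low_min = MIN(37, 70, 48, 7, 17, 88, 76, 75) = 7
—
[reopens_sum: reopens > 4 OR age_days < 25]
ticket_id=8: ✗
ticket_id=9: ✓ → 37
ticket_id=10: ✓ → 70
ticket_id=11: ✗
ticket_id=12: ✗
ticket_id=13: ✗
ticket_id=14: ✗
ticket_id=15: ✗
ticket_id=16: ✗
ticket_id=17: ✗
ticket_id=18: ✓ → 75
reopens_sum = 37 + 70 + 75 = 182
—
[infra_avg: team IN ('infra', 'net') OR age_days < 14]
ticket_id=8: ✓ → 37
ticket_id=9: ✗
ticket_id=10: ✓ → 70
ticket_id=11: ✗
ticket_id=12: ✓ → 7
ticket_id=13: ✓ → 17
ticket_id=14: ✗
ticket_id=15: ✓ → 88
ticket_id=16: ✗
ticket_id=17: ✓ → 76
ticket_id=18: ✓ → 75
infra_avg = (37 + 70 + 7 + 17 + 88 + 76 + 75) / 7 = 52.8571428571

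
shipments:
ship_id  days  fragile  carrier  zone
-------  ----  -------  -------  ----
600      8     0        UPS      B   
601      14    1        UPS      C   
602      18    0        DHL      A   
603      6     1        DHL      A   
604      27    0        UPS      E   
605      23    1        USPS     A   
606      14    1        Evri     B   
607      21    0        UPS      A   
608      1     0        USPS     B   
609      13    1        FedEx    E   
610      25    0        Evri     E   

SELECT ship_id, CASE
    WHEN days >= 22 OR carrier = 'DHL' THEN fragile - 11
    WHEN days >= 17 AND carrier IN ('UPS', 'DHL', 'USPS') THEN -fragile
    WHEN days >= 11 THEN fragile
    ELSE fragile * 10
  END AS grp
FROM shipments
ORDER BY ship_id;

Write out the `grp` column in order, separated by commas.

0, 1, -11, -10, -11, -10, 1, 0, 0, 1, -11

ship_id=600: ELSE → 0
ship_id=601: days >= 11 → 1
ship_id=602: days >= 22 OR carrier = 'DHL' → -11
ship_id=603: days >= 22 OR carrier = 'DHL' → -10
ship_id=604: days >= 22 OR carrier = 'DHL' → -11
ship_id=605: days >= 22 OR carrier = 'DHL' → -10
ship_id=606: days >= 11 → 1
ship_id=607: days >= 17 AND carrier IN ('UPS', 'DHL', 'USPS') → 0
ship_id=608: ELSE → 0
ship_id=609: days >= 11 → 1
ship_id=610: days >= 22 OR carrier = 'DHL' → -11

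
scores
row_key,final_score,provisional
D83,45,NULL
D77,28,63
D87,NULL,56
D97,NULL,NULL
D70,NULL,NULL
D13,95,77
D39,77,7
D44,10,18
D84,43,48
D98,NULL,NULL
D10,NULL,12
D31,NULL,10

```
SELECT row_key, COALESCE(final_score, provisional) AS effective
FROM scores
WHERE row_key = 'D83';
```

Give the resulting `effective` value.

45

row_key = D83: final_score=45, provisional=NULL.
final_score=45 → 45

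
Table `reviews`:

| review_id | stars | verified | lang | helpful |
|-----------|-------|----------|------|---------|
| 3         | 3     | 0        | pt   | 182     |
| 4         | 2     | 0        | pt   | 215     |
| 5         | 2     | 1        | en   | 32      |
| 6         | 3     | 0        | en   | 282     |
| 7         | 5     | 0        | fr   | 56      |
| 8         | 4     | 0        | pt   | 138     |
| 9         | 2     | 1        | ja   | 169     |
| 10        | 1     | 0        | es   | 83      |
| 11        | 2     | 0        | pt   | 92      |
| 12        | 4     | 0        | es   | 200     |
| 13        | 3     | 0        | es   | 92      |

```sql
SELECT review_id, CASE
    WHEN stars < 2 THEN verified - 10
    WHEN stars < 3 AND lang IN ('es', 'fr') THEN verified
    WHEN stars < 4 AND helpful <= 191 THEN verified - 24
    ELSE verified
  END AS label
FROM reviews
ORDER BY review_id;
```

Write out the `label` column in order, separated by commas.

-24, 0, -23, 0, 0, 0, -23, -10, -24, 0, -24

review_id=3: stars < 4 AND helpful <= 191 → -24
review_id=4: ELSE → 0
review_id=5: stars < 4 AND helpful <= 191 → -23
review_id=6: ELSE → 0
review_id=7: ELSE → 0
review_id=8: ELSE → 0
review_id=9: stars < 4 AND helpful <= 191 → -23
review_id=10: stars < 2 → -10
review_id=11: stars < 4 AND helpful <= 191 → -24
review_id=12: ELSE → 0
review_id=13: stars < 4 AND helpful <= 191 → -24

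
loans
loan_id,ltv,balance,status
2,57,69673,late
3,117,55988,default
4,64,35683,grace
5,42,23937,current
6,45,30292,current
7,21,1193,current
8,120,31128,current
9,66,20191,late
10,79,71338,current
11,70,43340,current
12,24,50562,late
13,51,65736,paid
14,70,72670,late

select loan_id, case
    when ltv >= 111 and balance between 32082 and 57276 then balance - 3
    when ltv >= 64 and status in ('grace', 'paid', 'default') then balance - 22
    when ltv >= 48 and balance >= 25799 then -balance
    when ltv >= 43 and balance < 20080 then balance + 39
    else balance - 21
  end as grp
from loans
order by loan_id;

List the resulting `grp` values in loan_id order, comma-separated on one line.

loan_id=2: ltv >= 48 and balance >= 25799 → -69673
loan_id=3: ltv >= 111 and balance between 32082 and 57276 → 55985
loan_id=4: ltv >= 64 and status in ('grace', 'paid', 'default') → 35661
loan_id=5: ELSE → 23916
loan_id=6: ELSE → 30271
loan_id=7: ELSE → 1172
loan_id=8: ltv >= 48 and balance >= 25799 → -31128
loan_id=9: ELSE → 20170
loan_id=10: ltv >= 48 and balance >= 25799 → -71338
loan_id=11: ltv >= 48 and balance >= 25799 → -43340
loan_id=12: ELSE → 50541
loan_id=13: ltv >= 48 and balance >= 25799 → -65736
loan_id=14: ltv >= 48 and balance >= 25799 → -72670

-69673, 55985, 35661, 23916, 30271, 1172, -31128, 20170, -71338, -43340, 50541, -65736, -72670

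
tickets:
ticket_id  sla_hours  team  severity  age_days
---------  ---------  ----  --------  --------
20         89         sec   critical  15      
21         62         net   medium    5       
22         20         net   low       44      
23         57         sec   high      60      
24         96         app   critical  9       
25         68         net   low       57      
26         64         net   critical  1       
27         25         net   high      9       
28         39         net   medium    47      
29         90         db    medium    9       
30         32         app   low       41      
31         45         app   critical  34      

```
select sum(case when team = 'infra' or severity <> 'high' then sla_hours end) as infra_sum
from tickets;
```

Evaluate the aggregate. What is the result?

605

ticket_id=20: ✓ → 89
ticket_id=21: ✓ → 62
ticket_id=22: ✓ → 20
ticket_id=23: ✗
ticket_id=24: ✓ → 96
ticket_id=25: ✓ → 68
ticket_id=26: ✓ → 64
ticket_id=27: ✗
ticket_id=28: ✓ → 39
ticket_id=29: ✓ → 90
ticket_id=30: ✓ → 32
ticket_id=31: ✓ → 45
infra_sum = 89 + 62 + 20 + 96 + 68 + 64 + 39 + 90 + 32 + 45 = 605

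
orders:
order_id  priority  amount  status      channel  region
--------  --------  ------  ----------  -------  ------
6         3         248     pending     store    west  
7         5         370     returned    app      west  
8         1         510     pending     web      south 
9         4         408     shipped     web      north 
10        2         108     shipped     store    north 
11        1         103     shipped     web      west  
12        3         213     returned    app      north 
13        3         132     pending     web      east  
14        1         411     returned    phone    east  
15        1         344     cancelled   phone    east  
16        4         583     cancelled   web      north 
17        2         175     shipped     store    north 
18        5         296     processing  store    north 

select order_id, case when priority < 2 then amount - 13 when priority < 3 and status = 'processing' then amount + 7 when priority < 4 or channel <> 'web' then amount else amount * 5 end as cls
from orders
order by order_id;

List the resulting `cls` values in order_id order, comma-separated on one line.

order_id=6: priority < 4 or channel <> 'web' → 248
order_id=7: priority < 4 or channel <> 'web' → 370
order_id=8: priority < 2 → 497
order_id=9: ELSE → 2040
order_id=10: priority < 4 or channel <> 'web' → 108
order_id=11: priority < 2 → 90
order_id=12: priority < 4 or channel <> 'web' → 213
order_id=13: priority < 4 or channel <> 'web' → 132
order_id=14: priority < 2 → 398
order_id=15: priority < 2 → 331
order_id=16: ELSE → 2915
order_id=17: priority < 4 or channel <> 'web' → 175
order_id=18: priority < 4 or channel <> 'web' → 296

248, 370, 497, 2040, 108, 90, 213, 132, 398, 331, 2915, 175, 296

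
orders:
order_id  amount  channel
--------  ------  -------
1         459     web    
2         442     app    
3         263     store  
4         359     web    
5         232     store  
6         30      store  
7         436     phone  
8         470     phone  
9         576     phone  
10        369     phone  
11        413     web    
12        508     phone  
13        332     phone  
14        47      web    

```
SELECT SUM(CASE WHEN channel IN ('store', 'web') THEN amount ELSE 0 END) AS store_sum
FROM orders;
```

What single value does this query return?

1803

order_id=1: ✓ → 459
order_id=2: ✗
order_id=3: ✓ → 263
order_id=4: ✓ → 359
order_id=5: ✓ → 232
order_id=6: ✓ → 30
order_id=7: ✗
order_id=8: ✗
order_id=9: ✗
order_id=10: ✗
order_id=11: ✓ → 413
order_id=12: ✗
order_id=13: ✗
order_id=14: ✓ → 47
store_sum = 459 + 263 + 359 + 232 + 30 + 413 + 47 = 1803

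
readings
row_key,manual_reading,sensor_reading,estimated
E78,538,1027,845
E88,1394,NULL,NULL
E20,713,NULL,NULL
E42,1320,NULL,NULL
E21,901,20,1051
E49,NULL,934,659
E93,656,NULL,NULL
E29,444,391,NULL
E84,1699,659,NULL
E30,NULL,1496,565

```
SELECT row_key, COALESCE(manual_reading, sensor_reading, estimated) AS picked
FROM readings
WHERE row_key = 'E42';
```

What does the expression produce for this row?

1320

row_key = E42: manual_reading=1320, sensor_reading=NULL, estimated=NULL.
manual_reading=1320 → 1320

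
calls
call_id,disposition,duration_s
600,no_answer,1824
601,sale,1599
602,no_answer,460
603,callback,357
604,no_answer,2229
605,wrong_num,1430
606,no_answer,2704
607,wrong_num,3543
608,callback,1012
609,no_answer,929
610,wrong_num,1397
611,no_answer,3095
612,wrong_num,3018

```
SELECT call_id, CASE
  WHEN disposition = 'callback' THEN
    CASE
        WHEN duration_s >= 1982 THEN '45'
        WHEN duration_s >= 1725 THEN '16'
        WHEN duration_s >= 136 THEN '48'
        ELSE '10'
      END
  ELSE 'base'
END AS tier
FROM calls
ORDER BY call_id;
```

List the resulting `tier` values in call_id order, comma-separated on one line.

call_id=600: disposition='no_answer' → outer ELSE → base
call_id=601: disposition='sale' → outer ELSE → base
call_id=602: disposition='no_answer' → outer ELSE → base
call_id=603: disposition='callback' → inner[duration_s >= 136] → 48
call_id=604: disposition='no_answer' → outer ELSE → base
call_id=605: disposition='wrong_num' → outer ELSE → base
call_id=606: disposition='no_answer' → outer ELSE → base
call_id=607: disposition='wrong_num' → outer ELSE → base
call_id=608: disposition='callback' → inner[duration_s >= 136] → 48
call_id=609: disposition='no_answer' → outer ELSE → base
call_id=610: disposition='wrong_num' → outer ELSE → base
call_id=611: disposition='no_answer' → outer ELSE → base
call_id=612: disposition='wrong_num' → outer ELSE → base

base, base, base, 48, base, base, base, base, 48, base, base, base, base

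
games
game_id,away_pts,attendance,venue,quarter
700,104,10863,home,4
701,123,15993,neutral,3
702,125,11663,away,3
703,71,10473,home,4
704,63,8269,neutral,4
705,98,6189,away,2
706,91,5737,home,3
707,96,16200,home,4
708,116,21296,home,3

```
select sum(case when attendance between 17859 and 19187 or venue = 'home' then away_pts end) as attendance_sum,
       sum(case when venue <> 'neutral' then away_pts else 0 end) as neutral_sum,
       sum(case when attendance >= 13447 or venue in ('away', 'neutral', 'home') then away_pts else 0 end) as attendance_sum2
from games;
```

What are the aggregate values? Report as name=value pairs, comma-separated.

attendance_sum=478, neutral_sum=701, attendance_sum2=887

[attendance_sum: attendance between 17859 and 19187 or venue = 'home']
game_id=700: ✓ → 104
game_id=701: ✗
game_id=702: ✗
game_id=703: ✓ → 71
game_id=704: ✗
game_id=705: ✗
game_id=706: ✓ → 91
game_id=707: ✓ → 96
game_id=708: ✓ → 116
attendance_sum = 104 + 71 + 91 + 96 + 116 = 478
—
[neutral_sum: venue <> 'neutral']
game_id=700: ✓ → 104
game_id=701: ✗
game_id=702: ✓ → 125
game_id=703: ✓ → 71
game_id=704: ✗
game_id=705: ✓ → 98
game_id=706: ✓ → 91
game_id=707: ✓ → 96
game_id=708: ✓ → 116
neutral_sum = 104 + 125 + 71 + 98 + 91 + 96 + 116 = 701
—
[attendance_sum2: attendance >= 13447 or venue in ('away', 'neutral', 'home')]
game_id=700: ✓ → 104
game_id=701: ✓ → 123
game_id=702: ✓ → 125
game_id=703: ✓ → 71
game_id=704: ✓ → 63
game_id=705: ✓ → 98
game_id=706: ✓ → 91
game_id=707: ✓ → 96
game_id=708: ✓ → 116
attendance_sum2 = 104 + 123 + 125 + 71 + 63 + 98 + 91 + 96 + 116 = 887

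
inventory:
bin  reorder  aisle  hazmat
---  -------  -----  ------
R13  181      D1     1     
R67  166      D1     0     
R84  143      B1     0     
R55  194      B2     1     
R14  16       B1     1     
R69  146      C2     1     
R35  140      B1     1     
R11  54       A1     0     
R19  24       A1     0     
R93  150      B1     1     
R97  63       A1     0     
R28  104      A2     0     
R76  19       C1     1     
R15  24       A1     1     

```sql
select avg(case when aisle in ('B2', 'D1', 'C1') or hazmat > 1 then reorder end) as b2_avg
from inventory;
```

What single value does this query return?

bin=R13: ✓ → 181
bin=R67: ✓ → 166
bin=R84: ✗
bin=R55: ✓ → 194
bin=R14: ✗
bin=R69: ✗
bin=R35: ✗
bin=R11: ✗
bin=R19: ✗
bin=R93: ✗
bin=R97: ✗
bin=R28: ✗
bin=R76: ✓ → 19
bin=R15: ✗
b2_avg = (181 + 166 + 194 + 19) / 4 = 140

140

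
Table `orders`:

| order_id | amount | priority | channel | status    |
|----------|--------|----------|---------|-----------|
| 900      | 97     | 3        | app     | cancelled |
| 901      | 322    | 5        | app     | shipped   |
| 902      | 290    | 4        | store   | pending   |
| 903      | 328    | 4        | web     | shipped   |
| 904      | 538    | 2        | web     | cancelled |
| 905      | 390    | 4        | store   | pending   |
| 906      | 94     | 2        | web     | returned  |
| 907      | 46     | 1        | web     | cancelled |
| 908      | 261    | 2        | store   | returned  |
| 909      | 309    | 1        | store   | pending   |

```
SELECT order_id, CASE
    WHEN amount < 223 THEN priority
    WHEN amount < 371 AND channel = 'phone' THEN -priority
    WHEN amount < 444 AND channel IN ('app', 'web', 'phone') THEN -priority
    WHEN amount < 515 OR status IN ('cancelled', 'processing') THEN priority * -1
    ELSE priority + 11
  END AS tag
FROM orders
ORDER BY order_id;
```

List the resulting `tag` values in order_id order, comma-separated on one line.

3, -5, -4, -4, -2, -4, 2, 1, -2, -1

order_id=900: amount < 223 → 3
order_id=901: amount < 444 AND channel IN ('app', 'web', 'phone') → -5
order_id=902: amount < 515 OR status IN ('cancelled', 'processing') → -4
order_id=903: amount < 444 AND channel IN ('app', 'web', 'phone') → -4
order_id=904: amount < 515 OR status IN ('cancelled', 'processing') → -2
order_id=905: amount < 515 OR status IN ('cancelled', 'processing') → -4
order_id=906: amount < 223 → 2
order_id=907: amount < 223 → 1
order_id=908: amount < 515 OR status IN ('cancelled', 'processing') → -2
order_id=909: amount < 515 OR status IN ('cancelled', 'processing') → -1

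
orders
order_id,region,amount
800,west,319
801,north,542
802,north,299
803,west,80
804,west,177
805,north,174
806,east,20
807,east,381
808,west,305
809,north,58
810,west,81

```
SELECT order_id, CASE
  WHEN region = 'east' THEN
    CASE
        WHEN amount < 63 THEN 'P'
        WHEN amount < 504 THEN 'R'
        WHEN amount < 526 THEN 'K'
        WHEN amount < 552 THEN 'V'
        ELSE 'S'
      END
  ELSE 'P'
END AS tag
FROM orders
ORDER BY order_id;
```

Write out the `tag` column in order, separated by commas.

P, P, P, P, P, P, P, R, P, P, P

order_id=800: region='west' → outer ELSE → P
order_id=801: region='north' → outer ELSE → P
order_id=802: region='north' → outer ELSE → P
order_id=803: region='west' → outer ELSE → P
order_id=804: region='west' → outer ELSE → P
order_id=805: region='north' → outer ELSE → P
order_id=806: region='east' → inner[amount < 63] → P
order_id=807: region='east' → inner[amount < 504] → R
order_id=808: region='west' → outer ELSE → P
order_id=809: region='north' → outer ELSE → P
order_id=810: region='west' → outer ELSE → P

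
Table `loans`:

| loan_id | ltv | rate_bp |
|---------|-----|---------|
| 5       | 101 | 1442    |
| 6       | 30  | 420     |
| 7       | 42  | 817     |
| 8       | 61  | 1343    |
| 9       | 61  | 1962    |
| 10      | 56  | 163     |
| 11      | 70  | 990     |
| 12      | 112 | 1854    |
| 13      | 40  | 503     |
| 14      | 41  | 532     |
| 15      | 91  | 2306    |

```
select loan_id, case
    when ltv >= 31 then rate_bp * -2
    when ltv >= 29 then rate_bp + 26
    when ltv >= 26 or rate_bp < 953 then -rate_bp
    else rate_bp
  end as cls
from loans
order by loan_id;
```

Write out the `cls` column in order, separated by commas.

loan_id=5: ltv >= 31 → -2884
loan_id=6: ltv >= 29 → 446
loan_id=7: ltv >= 31 → -1634
loan_id=8: ltv >= 31 → -2686
loan_id=9: ltv >= 31 → -3924
loan_id=10: ltv >= 31 → -326
loan_id=11: ltv >= 31 → -1980
loan_id=12: ltv >= 31 → -3708
loan_id=13: ltv >= 31 → -1006
loan_id=14: ltv >= 31 → -1064
loan_id=15: ltv >= 31 → -4612

-2884, 446, -1634, -2686, -3924, -326, -1980, -3708, -1006, -1064, -4612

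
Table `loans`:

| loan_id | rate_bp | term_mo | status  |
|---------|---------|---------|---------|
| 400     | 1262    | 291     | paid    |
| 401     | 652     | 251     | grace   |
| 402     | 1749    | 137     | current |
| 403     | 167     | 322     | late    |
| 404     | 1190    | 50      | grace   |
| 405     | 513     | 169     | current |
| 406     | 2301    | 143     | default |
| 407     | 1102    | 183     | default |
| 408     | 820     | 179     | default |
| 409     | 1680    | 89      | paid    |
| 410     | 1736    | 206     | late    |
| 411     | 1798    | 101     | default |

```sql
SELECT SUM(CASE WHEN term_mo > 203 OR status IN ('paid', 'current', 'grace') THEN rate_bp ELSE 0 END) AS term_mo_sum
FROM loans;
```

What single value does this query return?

loan_id=400: ✓ → 1262
loan_id=401: ✓ → 652
loan_id=402: ✓ → 1749
loan_id=403: ✓ → 167
loan_id=404: ✓ → 1190
loan_id=405: ✓ → 513
loan_id=406: ✗
loan_id=407: ✗
loan_id=408: ✗
loan_id=409: ✓ → 1680
loan_id=410: ✓ → 1736
loan_id=411: ✗
term_mo_sum = 1262 + 652 + 1749 + 167 + 1190 + 513 + 1680 + 1736 = 8949

8949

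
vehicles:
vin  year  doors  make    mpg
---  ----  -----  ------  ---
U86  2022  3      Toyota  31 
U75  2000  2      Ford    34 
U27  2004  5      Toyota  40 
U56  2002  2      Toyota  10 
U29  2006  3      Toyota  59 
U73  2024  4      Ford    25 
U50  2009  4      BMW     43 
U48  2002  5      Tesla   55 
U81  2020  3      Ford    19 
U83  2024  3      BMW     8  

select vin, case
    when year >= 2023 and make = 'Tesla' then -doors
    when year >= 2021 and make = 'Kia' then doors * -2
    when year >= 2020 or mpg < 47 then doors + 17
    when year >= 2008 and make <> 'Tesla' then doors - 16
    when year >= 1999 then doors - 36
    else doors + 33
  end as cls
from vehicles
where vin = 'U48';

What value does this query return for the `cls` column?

-31

vin = U48: year=2002, doors=5, make=Tesla, mpg=55.
year >= 2023 and make = 'Tesla' → false
year >= 2021 and make = 'Kia' → false
year >= 2020 or mpg < 47 → false
year >= 2008 and make <> 'Tesla' → false
year >= 1999 → true → -31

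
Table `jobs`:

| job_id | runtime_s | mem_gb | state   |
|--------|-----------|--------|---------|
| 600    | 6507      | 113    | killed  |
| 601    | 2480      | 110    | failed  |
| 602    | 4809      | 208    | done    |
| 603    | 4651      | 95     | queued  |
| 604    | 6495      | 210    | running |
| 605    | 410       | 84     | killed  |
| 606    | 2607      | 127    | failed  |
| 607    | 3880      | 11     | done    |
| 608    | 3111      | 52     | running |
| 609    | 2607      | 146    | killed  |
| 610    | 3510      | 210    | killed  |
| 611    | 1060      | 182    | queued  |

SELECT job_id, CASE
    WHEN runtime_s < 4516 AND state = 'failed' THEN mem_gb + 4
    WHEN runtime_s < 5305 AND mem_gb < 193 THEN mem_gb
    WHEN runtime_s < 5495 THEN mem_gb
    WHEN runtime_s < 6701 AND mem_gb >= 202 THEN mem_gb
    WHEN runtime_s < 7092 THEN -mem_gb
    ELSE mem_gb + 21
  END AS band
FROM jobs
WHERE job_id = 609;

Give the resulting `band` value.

job_id = 609: runtime_s=2607, mem_gb=146, state=killed.
runtime_s < 4516 AND state = 'failed' → false
runtime_s < 5305 AND mem_gb < 193 → true → 146

146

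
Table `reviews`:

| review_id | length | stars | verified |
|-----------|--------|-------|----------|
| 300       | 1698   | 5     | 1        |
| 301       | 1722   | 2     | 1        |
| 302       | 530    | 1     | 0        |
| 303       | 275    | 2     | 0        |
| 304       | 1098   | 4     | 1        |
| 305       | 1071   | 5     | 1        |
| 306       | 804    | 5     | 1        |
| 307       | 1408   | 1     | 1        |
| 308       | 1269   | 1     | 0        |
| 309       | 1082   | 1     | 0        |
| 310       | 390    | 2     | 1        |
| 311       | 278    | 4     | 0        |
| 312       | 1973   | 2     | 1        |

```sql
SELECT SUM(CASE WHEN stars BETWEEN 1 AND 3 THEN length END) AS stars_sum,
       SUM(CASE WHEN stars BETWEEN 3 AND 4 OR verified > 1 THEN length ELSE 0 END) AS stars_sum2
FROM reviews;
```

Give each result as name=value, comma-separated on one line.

stars_sum=8649, stars_sum2=1376

[stars_sum: stars BETWEEN 1 AND 3]
review_id=300: ✗
review_id=301: ✓ → 1722
review_id=302: ✓ → 530
review_id=303: ✓ → 275
review_id=304: ✗
review_id=305: ✗
review_id=306: ✗
review_id=307: ✓ → 1408
review_id=308: ✓ → 1269
review_id=309: ✓ → 1082
review_id=310: ✓ → 390
review_id=311: ✗
review_id=312: ✓ → 1973
stars_sum = 1722 + 530 + 275 + 1408 + 1269 + 1082 + 390 + 1973 = 8649
—
[stars_sum2: stars BETWEEN 3 AND 4 OR verified > 1]
review_id=300: ✗
review_id=301: ✗
review_id=302: ✗
review_id=303: ✗
review_id=304: ✓ → 1098
review_id=305: ✗
review_id=306: ✗
review_id=307: ✗
review_id=308: ✗
review_id=309: ✗
review_id=310: ✗
review_id=311: ✓ → 278
review_id=312: ✗
stars_sum2 = 1098 + 278 = 1376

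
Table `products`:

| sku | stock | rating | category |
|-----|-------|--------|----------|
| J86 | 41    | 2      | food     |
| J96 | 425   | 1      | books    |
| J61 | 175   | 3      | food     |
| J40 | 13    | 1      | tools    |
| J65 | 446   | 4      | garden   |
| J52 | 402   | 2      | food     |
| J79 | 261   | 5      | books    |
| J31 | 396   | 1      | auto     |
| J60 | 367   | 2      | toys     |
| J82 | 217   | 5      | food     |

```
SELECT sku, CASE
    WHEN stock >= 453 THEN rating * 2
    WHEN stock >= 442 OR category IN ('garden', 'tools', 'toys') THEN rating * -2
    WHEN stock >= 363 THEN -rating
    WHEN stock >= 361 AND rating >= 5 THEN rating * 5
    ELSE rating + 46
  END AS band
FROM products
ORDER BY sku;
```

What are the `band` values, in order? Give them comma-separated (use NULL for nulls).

sku=J31: stock >= 363 → -1
sku=J40: stock >= 442 OR category IN ('garden', 'tools', 'toys') → -2
sku=J52: stock >= 363 → -2
sku=J60: stock >= 442 OR category IN ('garden', 'tools', 'toys') → -4
sku=J61: ELSE → 49
sku=J65: stock >= 442 OR category IN ('garden', 'tools', 'toys') → -8
sku=J79: ELSE → 51
sku=J82: ELSE → 51
sku=J86: ELSE → 48
sku=J96: stock >= 363 → -1

-1, -2, -2, -4, 49, -8, 51, 51, 48, -1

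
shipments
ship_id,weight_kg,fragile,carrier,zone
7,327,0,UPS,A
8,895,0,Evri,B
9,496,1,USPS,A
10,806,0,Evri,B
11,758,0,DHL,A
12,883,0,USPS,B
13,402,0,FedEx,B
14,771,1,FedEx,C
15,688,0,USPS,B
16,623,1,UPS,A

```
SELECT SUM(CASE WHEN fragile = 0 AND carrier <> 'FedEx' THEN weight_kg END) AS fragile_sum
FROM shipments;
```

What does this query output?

ship_id=7: ✓ → 327
ship_id=8: ✓ → 895
ship_id=9: ✗
ship_id=10: ✓ → 806
ship_id=11: ✓ → 758
ship_id=12: ✓ → 883
ship_id=13: ✗
ship_id=14: ✗
ship_id=15: ✓ → 688
ship_id=16: ✗
fragile_sum = 327 + 895 + 806 + 758 + 883 + 688 = 4357

4357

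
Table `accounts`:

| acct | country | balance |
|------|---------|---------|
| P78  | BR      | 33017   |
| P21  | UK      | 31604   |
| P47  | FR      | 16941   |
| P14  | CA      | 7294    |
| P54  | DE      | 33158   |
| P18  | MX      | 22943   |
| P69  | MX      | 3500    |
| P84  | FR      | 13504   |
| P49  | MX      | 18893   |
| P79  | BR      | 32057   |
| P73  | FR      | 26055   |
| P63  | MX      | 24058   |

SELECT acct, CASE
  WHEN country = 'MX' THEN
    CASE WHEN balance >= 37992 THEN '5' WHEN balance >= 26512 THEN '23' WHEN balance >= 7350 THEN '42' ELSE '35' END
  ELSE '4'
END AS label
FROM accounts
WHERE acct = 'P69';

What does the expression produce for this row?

35

acct = P69: country=MX, balance=3500.
country='MX' → inner[ELSE] → 35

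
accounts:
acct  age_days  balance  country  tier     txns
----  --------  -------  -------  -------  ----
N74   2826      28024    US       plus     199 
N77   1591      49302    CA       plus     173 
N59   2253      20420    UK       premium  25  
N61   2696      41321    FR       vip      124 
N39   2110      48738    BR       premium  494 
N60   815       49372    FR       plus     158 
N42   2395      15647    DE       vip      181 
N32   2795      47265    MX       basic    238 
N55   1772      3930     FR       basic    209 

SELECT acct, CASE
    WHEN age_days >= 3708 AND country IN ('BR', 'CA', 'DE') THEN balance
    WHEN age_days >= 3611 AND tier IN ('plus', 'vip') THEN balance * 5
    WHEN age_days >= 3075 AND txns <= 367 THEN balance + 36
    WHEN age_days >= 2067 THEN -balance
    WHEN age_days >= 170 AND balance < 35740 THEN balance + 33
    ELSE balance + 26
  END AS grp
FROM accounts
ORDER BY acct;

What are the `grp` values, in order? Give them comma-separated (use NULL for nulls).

acct=N32: age_days >= 2067 → -47265
acct=N39: age_days >= 2067 → -48738
acct=N42: age_days >= 2067 → -15647
acct=N55: age_days >= 170 AND balance < 35740 → 3963
acct=N59: age_days >= 2067 → -20420
acct=N60: ELSE → 49398
acct=N61: age_days >= 2067 → -41321
acct=N74: age_days >= 2067 → -28024
acct=N77: ELSE → 49328

-47265, -48738, -15647, 3963, -20420, 49398, -41321, -28024, 49328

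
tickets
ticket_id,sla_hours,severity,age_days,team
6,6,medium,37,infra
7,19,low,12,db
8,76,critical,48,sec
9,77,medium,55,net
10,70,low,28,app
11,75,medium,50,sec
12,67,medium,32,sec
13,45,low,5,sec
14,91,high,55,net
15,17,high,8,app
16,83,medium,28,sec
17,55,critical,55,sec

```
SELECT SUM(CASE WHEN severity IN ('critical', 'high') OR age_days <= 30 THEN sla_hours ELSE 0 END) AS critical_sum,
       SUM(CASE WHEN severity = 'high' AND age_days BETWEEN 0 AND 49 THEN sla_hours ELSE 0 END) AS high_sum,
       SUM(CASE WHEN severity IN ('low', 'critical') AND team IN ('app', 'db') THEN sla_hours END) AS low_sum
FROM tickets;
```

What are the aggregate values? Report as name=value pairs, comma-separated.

[critical_sum: severity IN ('critical', 'high') OR age_days <= 30]
ticket_id=6: ✗
ticket_id=7: ✓ → 19
ticket_id=8: ✓ → 76
ticket_id=9: ✗
ticket_id=10: ✓ → 70
ticket_id=11: ✗
ticket_id=12: ✗
ticket_id=13: ✓ → 45
ticket_id=14: ✓ → 91
ticket_id=15: ✓ → 17
ticket_id=16: ✓ → 83
ticket_id=17: ✓ → 55
critical_sum = 19 + 76 + 70 + 45 + 91 + 17 + 83 + 55 = 456
—
[high_sum: severity = 'high' AND age_days BETWEEN 0 AND 49]
ticket_id=6: ✗
ticket_id=7: ✗
ticket_id=8: ✗
ticket_id=9: ✗
ticket_id=10: ✗
ticket_id=11: ✗
ticket_id=12: ✗
ticket_id=13: ✗
ticket_id=14: ✗
ticket_id=15: ✓ → 17
ticket_id=16: ✗
ticket_id=17: ✗
high_sum = 17
—
[low_sum: severity IN ('low', 'critical') AND team IN ('app', 'db')]
ticket_id=6: ✗
ticket_id=7: ✓ → 19
ticket_id=8: ✗
ticket_id=9: ✗
ticket_id=10: ✓ → 70
ticket_id=11: ✗
ticket_id=12: ✗
ticket_id=13: ✗
ticket_id=14: ✗
ticket_id=15: ✗
ticket_id=16: ✗
ticket_id=17: ✗
low_sum = 19 + 70 = 89

critical_sum=456, high_sum=17, low_sum=89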